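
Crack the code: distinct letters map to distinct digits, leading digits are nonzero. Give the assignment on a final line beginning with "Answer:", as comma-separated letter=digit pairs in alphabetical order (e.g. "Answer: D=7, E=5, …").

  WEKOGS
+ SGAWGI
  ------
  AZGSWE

Step 1. [col 1: S + I ≡ E (mod 10)] no forcing yet in column 1 (carry-in 0); E=1 is free and consistent — try it ⇒ E=1.
Step 2. [col 1: S + I ≡ E (mod 10)] no forcing yet in column 1 (carry-in 0); S=2 is free and consistent — try it, so S=2.
Step 3. [col 1: S + I ≡ E (mod 10)] column 1: given S=2, E=1, carry-in 0, and digits 1,2 already taken and all letters distinct, S+I≡E (mod 10) forces I=9 ⇒ I=9.
Step 4. [col 2: G + G ≡ W (mod 10)] column 2 (G + G ≡ W (mod 10), carry-in 1) doesn't pin G yet; pick G=6 and continue ⇒ G=6.
Step 5. [col 2: G + G ≡ W (mod 10)] from column 2 (G=6, carry-in 1, digits 1,2,6,9 already taken and all letters distinct): W must equal 3. So W=3.
Step 6. [col 3: O + W ≡ S (mod 10)] column 3: given W=3, S=2, carry-in 1, and digits 1,2,3,6,9 already taken and all letters distinct, O+W≡S (mod 10) forces O=8. So O=8.
Step 7. [col 4: K + A ≡ G (mod 10)] no forcing yet in column 4 (carry-in 1); A=5 is free and consistent — try it, so A=5.
Step 8. [col 4: K + A ≡ G (mod 10)] in column 4 we have K+A≡G with carry-in 1; given A=5, G=6 and digits 1,2,3,5,6,8,9 already taken and all letters distinct, that pins K to 0, so K=0.
Step 9. [col 5: E + G ≡ Z (mod 10)] column 5 reads E+G+carry(0)=Z with E=1, G=6; with digits 0,1,2,3,5,6,8,9 already taken and all letters distinct, the only value for Z is 7, so Z=7.

Answer: A=5, E=1, G=6, I=9, K=0, O=8, S=2, W=3, Z=7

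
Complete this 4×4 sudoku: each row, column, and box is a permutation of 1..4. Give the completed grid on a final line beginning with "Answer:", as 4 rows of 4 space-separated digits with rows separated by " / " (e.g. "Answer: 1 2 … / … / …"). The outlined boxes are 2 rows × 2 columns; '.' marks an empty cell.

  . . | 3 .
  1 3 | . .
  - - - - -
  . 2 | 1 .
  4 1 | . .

Step 1. [r2c3∈{2,4}] r2c3 is the only open cell in col 3 admitting 4, so r2c3=4.
Step 2. [r4c4∈{2,3}] across row 4, 3 lands solely at r4c4, so r4c4=3.
Step 3. [r1c4∈{1,2}] across row 1, 1 lands solely at r1c4 ⇒ r1c4=1.
Step 4. [r1c1∈{2}] nothing but 2 survives at r1c1 ⇒ r1c1=2.
Step 5. [r4c3∈{2}] nothing but 2 survives at r4c3. So r4c3=2.
Step 6. [r1c2∈{4}] nothing but 4 survives at r1c2 ⇒ r1c2=4.
Step 7. [r3c4∈{4}] r3c4 has the single candidate 4. So r3c4=4.
Step 8. [r2c4∈{2}] only 2 remains possible at r2c4 ⇒ r2c4=2.
Step 9. [r3c1∈{3}] r3c1's peers cover all but 3, so r3c1=3.

Answer: 2 4 3 1 / 1 3 4 2 / 3 2 1 4 / 4 1 2 3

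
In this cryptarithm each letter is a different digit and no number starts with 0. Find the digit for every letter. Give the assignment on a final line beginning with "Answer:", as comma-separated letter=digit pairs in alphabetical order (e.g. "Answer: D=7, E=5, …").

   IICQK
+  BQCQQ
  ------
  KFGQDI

Step 1. [col 1: K + Q ≡ I (mod 10)] no forcing yet in column 1 (carry-in 0); I=5 is free and consistent — try it ⇒ I=5.
Step 2. [col 1: K + Q ≡ I (mod 10)] several values work for Q in column 1 (K + Q ≡ I (mod 10), carry-in 0); try Q=4, so Q=4.
Step 3. [col 1: K + Q ≡ I (mod 10)] in column 1 we have K+Q≡I with carry-in 0; given Q=4, I=5 and digits 4,5 already taken and all letters distinct, that pins K to 1. So K=1.
Step 4. [col 2: Q + Q ≡ D (mod 10)] in column 2 we have Q+Q≡D with carry-in 0; given Q=4 and digits 1,4,5 already taken and all letters distinct, that pins D to 8. So D=8.
Step 5. [col 3: C + C ≡ Q (mod 10)] column 3 (C + C ≡ Q (mod 10), carry-in 0) doesn't pin C yet; pick C=7 and continue, so C=7.
Step 6. [col 4: I + Q ≡ G (mod 10)] from column 4 (I=5, Q=4, carry-in 1, digits 1,4,5,7,8 already taken and all letters distinct): G must equal 0, so G=0.
Step 7. [col 5: I + B ≡ F (mod 10)] column 5 (I + B ≡ F (mod 10), carry-in 1) doesn't pin F yet; pick F=2 and continue ⇒ F=2.
Step 8. [col 5: I + B ≡ F (mod 10)] column 5 reads I+B+carry(1)=F with I=5, F=2; with digits 0,1,2,4,5,7,8 already taken and all letters distinct, the only value for B is 6, so B=6.

Answer: B=6, C=7, D=8, F=2, G=0, I=5, K=1, Q=4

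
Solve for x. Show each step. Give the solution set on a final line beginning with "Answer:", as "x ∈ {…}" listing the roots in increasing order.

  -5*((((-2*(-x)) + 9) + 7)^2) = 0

Step 1. [-5*((((-2*(-x)) + 9) + 7)^2) = 0] -5·(inner) — divide through by -5 ⇒ div: (((-2*(-x)) + 9) + 7)^2 = 0.
Step 2. [(((-2*(-x)) + 9) + 7)^2 = 0] 0 ≥ 0, LHS is (·)² — take ±√. So sqrt: ((-2*(-x)) + 9) + 7 = 0.
Step 3. [((-2*(-x)) + 9) + 7 = 0] peel the +7: subtract 7 from each side, so sub: (-2*(-x)) + 9 = -7.
Step 4. [(-2*(-x)) + 9 = -7] the outer +9 inverts by subtracting 9. So sub: -2*(-x) = -16.
Step 5. [-2*(-x) = -16] divide by the outer -2. So div: -x = 8.
Step 6. [-x = 8] leading − — multiply by −1 ⇒ neg: x = -8.

Answer: x ∈ {-8}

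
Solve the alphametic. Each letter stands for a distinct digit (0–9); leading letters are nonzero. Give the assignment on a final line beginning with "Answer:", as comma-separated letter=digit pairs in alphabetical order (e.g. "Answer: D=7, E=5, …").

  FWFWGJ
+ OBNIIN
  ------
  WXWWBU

Step 1. [col 1: J + N ≡ U (mod 10)] U=1 is one option consistent with column 1 (J + N ≡ U (mod 10), carry-in 0) — take it ⇒ U=1.
Step 2. [col 1: J + N ≡ U (mod 10)] no forcing yet in column 1 (carry-in 0); J=7 is free and consistent — try it. So J=7.
Step 3. [col 1: J + N ≡ U (mod 10)] column 1: given J=7, U=1, carry-in 0, and digits 1,7 already taken and all letters distinct, J+N≡U (mod 10) forces N=4. So N=4.
Step 4. [col 2: G + I ≡ B (mod 10)] B=9 is one option consistent with column 2 (G + I ≡ B (mod 10), carry-in 1) — take it. So B=9.
Step 5. [col 2: G + I ≡ B (mod 10)] column 2 (G + I ≡ B (mod 10), carry-in 1) doesn't pin I yet; pick I=0 and continue, so I=0.
Step 6. [col 2: G + I ≡ B (mod 10)] in column 2 we have G+I≡B with carry-in 1; given I=0, B=9 and digits 0,1,4,7,9 already taken and all letters distinct, that pins G to 8, so G=8.
Step 7. [col 3: W + I ≡ W (mod 10)] W=6 is one option consistent with column 3 (W + I ≡ W (mod 10), carry-in 0) — take it ⇒ W=6.
Step 8. [col 4: F + N ≡ W (mod 10)] in column 4 we have F+N≡W with carry-in 0; given N=4, W=6 and digits 0,1,4,6,7,8,9 already taken and all letters distinct, that pins F to 2, so F=2.
Step 9. [col 5: W + B ≡ X (mod 10)] column 5: given W=6, B=9, carry-in 0, and digits 0,1,2,4,6,7,8,9 already taken and all letters distinct, W+B≡X (mod 10) forces X=5, so X=5.
Step 10. [col 6: F + O ≡ W (mod 10)] column 6: given F=2, W=6, carry-in 1, and digits 0,1,2,4,5,6,7,8,9 already taken and all letters distinct, F+O≡W (mod 10) forces O=3. So O=3.

Answer: B=9, F=2, G=8, I=0, J=7, N=4, O=3, U=1, W=6, X=5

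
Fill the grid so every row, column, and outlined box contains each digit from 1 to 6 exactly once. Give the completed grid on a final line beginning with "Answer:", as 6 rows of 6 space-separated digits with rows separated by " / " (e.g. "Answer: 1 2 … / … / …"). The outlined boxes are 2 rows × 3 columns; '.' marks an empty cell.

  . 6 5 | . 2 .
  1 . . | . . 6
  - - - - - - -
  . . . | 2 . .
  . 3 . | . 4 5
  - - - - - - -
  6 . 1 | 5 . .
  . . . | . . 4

Step 1. [r4c4∈{1,6}] across row 4, 1 lands solely at r4c4, so r4c4=1.
Step 2. [r5c5∈{3}] r5c5 is down to just 3 ⇒ r5c5=3.
Step 3. [r5c2∈{2,4}] across row 5, 4 lands solely at r5c2 ⇒ r5c2=4.
Step 4. [r4c3∈{2,6}] 6 has one home in row 4: r4c3, so r4c3=6.
Step 5. [r3c3∈{4}] r3c3's peers cover all but 4, so r3c3=4.
Step 6. [r3c1∈{5}] only 5 remains possible at r3c1. So r3c1=5.
Step 7. [r2c2∈{2}] r2c2's peers cover all but 2 ⇒ r2c2=2.
Step 8. [r2c3∈{3}] r2c3's peers cover all but 3. So r2c3=3.
Step 9. [r1c4∈{3,4}] across col 4, 3 lands solely at r1c4 ⇒ r1c4=3.
Step 10. [r6c3∈{2}] r6c3's peers cover all but 2, so r6c3=2.
Step 11. [r6c4∈{6}] r6c4 has the single candidate 6. So r6c4=6.
Step 12. [r4c1∈{2}] only 2 remains possible at r4c1. So r4c1=2.
Step 13. [r1c6∈{1}] r1c6's peers cover all but 1 ⇒ r1c6=1.
Step 14. [r5c6∈{2}] r5c6's peers cover all but 2. So r5c6=2.
Step 15. [r6c5∈{1}] r6c5 is down to just 1, so r6c5=1.
Step 16. [r2c4∈{4}] nothing but 4 survives at r2c4, so r2c4=4.
Step 17. [r1c1∈{4}] r1c1's peers cover all but 4 ⇒ r1c1=4.
Step 18. [r3c2∈{1}] r3c2's peers cover all but 1. So r3c2=1.
Step 19. [r2c5∈{5}] nothing but 5 survives at r2c5. So r2c5=5.
Step 20. [r3c6∈{3}] r3c6 is down to just 3, so r3c6=3.
Step 21. [r3c5∈{6}] r3c5's peers cover all but 6. So r3c5=6.
Step 22. [r6c2∈{5}] r6c2 has the single candidate 5 ⇒ r6c2=5.
Step 23. [r6c1∈{3}] r6c1's peers cover all but 3 ⇒ r6c1=3.

Answer: 4 6 5 3 2 1 / 1 2 3 4 5 6 / 5 1 4 2 6 3 / 2 3 6 1 4 5 / 6 4 1 5 3 2 / 3 5 2 6 1 4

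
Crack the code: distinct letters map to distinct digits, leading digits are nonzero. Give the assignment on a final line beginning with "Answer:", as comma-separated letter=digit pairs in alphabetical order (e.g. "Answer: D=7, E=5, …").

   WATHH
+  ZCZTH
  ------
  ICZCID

Step 1. [col 1: H + H ≡ D (mod 10)] H=3 is one option consistent with column 1 (H + H ≡ D (mod 10), carry-in 0) — take it. So H=3.
Step 2. [col 1: H + H ≡ D (mod 10)] in column 1 we have H+H≡D with carry-in 0; given H=3 and digits 3 already taken and all letters distinct, that pins D to 6, so D=6.
Step 3. [col 2: H + T ≡ I (mod 10)] several values work for I in column 2 (H + T ≡ I (mod 10), carry-in 0); try I=1, so I=1.
Step 4. [col 2: H + T ≡ I (mod 10)] from column 2 (H=3, I=1, carry-in 0, digits 1,3,6 already taken and all letters distinct): T must equal 8, so T=8.
Step 5. [col 3: T + Z ≡ C (mod 10)] several values work for C in column 3 (T + Z ≡ C (mod 10), carry-in 1); try C=4 ⇒ C=4.
Step 6. [col 3: T + Z ≡ C (mod 10)] from column 3 (T=8, C=4, carry-in 1, digits 1,3,4,6,8 already taken and all letters distinct): Z must equal 5. So Z=5.
Step 7. [col 4: A + C ≡ Z (mod 10)] in column 4 we have A+C≡Z with carry-in 1; given C=4, Z=5 and digits 1,3,4,5,6,8 already taken and all letters distinct, that pins A to 0 ⇒ A=0.
Step 8. [col 5: W + Z ≡ C (mod 10)] column 5 reads W+Z+carry(0)=C with Z=5, C=4; with digits 0,1,3,4,5,6,8 already taken and all letters distinct, the only value for W is 9 ⇒ W=9.

Answer: A=0, C=4, D=6, H=3, I=1, T=8, W=9, Z=5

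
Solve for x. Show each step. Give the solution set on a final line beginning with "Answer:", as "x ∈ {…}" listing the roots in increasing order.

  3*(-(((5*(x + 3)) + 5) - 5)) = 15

Step 1. [3*(-(((5*(x + 3)) + 5) - 5)) = 15] LHS = 3·(…); ÷3 both sides ⇒ div: -(((5*(x + 3)) + 5) - 5) = 5.
Step 2. [-(((5*(x + 3)) + 5) - 5) = 5] leading − — multiply by −1. So neg: ((5*(x + 3)) + 5) - 5 = -5.
Step 3. [((5*(x + 3)) + 5) - 5 = -5] the outer -5 inverts by adding 5. So sub: (5*(x + 3)) + 5 = 0.
Step 4. [(5*(x + 3)) + 5 = 0] 5 divides every term; factor it out. So factor: (x + 3) + 1 = 0.
Step 5. [(x + 3) + 1 = 0] subtract 1: x sits inside (… + 1) ⇒ sub: x + 3 = -1.
Step 6. [x + 3 = -1] the outer +3 inverts by subtracting 3, so sub: x = -4.

Answer: x ∈ {-4}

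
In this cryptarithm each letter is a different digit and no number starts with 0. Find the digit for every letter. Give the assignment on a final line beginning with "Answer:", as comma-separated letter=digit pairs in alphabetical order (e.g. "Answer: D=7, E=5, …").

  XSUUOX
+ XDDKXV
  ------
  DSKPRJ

Step 1. [col 1: X + V ≡ J (mod 10)] column 1 (X + V ≡ J (mod 10), carry-in 0) doesn't pin V yet; pick V=7 and continue ⇒ V=7.
Step 2. [col 1: X + V ≡ J (mod 10)] column 1 (X + V ≡ J (mod 10), carry-in 0) doesn't pin J yet; pick J=1 and continue. So J=1.
Step 3. [col 1: X + V ≡ J (mod 10)] column 1: given V=7, J=1, carry-in 0, and digits 1,7 already taken and all letters distinct, X+V≡J (mod 10) forces X=4 ⇒ X=4.
Step 4. [col 2: O + X ≡ R (mod 10)] no forcing yet in column 2 (carry-in 1); O=5 is free and consistent — try it. So O=5.
Step 5. [col 2: O + X ≡ R (mod 10)] in column 2 we have O+X≡R with carry-in 1; given O=5, X=4 and digits 1,4,5,7 already taken and all letters distinct, that pins R to 0 ⇒ R=0.
Step 6. [col 3: U + K ≡ P (mod 10)] U=3 is one option consistent with column 3 (U + K ≡ P (mod 10), carry-in 1) — take it ⇒ U=3.
Step 7. [col 3: U + K ≡ P (mod 10)] several values work for K in column 3 (U + K ≡ P (mod 10), carry-in 1); try K=2. So K=2.
Step 8. [col 3: U + K ≡ P (mod 10)] from column 3 (U=3, K=2, carry-in 1, digits 0,1,2,3,4,5,7 already taken and all letters distinct): P must equal 6. So P=6.
Step 9. [col 4: U + D ≡ K (mod 10)] column 4: given U=3, K=2, carry-in 0, and digits 0,1,2,3,4,5,6,7 already taken and all letters distinct, U+D≡K (mod 10) forces D=9. So D=9.
Step 10. [col 5: S + D ≡ S (mod 10)] in column 5 we have S+D≡S with carry-in 1; given D=9 and digits 0,1,2,3,4,5,6,7,9 already taken and all letters distinct, that pins S to 8, so S=8.

Answer: D=9, J=1, K=2, O=5, P=6, R=0, S=8, U=3, V=7, X=4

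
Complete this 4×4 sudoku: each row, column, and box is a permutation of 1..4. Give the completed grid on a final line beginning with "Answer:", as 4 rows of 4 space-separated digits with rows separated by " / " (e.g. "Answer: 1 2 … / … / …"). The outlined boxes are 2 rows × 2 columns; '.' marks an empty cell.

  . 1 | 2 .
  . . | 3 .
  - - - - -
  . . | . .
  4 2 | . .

Step 1. [r4c3∈{1}] nothing but 1 survives at r4c3 ⇒ r4c3=1.
Step 2. [r3c4∈{2,3,4}] across row 3, 2 lands solely at r3c4 ⇒ r3c4=2.
Step 3. [r1c1∈{3}] r1c1 has the single candidate 3. So r1c1=3.
Step 4. [r2c2∈{4}] nothing but 4 survives at r2c2 ⇒ r2c2=4.
Step 5. [r1c4∈{4}] r1c4 has the single candidate 4, so r1c4=4.
Step 6. [r4c4∈{3}] r4c4 is down to just 3 ⇒ r4c4=3.
Step 7. [r3c3∈{4}] r3c3 is down to just 4. So r3c3=4.
Step 8. [r3c1∈{1}] r3c1's peers cover all but 1 ⇒ r3c1=1.
Step 9. [r2c1∈{2}] r2c1's peers cover all but 2 ⇒ r2c1=2.
Step 10. [r3c2∈{3}] nothing but 3 survives at r3c2. So r3c2=3.
Step 11. [r2c4∈{1}] r2c4's peers cover all but 1. So r2c4=1.

Answer: 3 1 2 4 / 2 4 3 1 / 1 3 4 2 / 4 2 1 3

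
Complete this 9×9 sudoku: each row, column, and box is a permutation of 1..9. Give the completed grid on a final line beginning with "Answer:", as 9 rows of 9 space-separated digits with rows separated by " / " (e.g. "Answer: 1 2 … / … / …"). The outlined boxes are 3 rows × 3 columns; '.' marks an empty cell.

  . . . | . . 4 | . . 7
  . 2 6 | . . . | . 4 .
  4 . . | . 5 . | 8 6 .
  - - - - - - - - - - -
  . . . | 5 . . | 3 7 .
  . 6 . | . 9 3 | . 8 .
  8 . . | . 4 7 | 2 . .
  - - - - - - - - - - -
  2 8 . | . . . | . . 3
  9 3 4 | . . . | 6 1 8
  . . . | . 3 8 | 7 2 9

Step 1. [r4c1∈{1}] only 1 remains possible at r4c1 ⇒ r4c1=1.
Step 2. [r1c3∈{1,3,5,8,9}] r1c3 is the only open cell in col 3 admitting 8 ⇒ r1c3=8.
Step 3. [r7c3∈{1,5,7}] box 7 places 7 nowhere but r7c3 ⇒ r7c3=7.
Step 4. [r2c4∈{1,3,7,8,9}] col 4 places 8 nowhere but r2c4 ⇒ r2c4=8.
Step 5. [r2c1∈{3,5,7}] 3 has one home in row 2: r2c1, so r2c1=3.
Step 6. [r3c4∈{1,2,3,7,9}] in row 3, 3 fits only at r3c4 ⇒ r3c4=3.
Step 7. [r1c1∈{5}] r1c1 is down to just 5. So r1c1=5.
Step 8. [r6c8∈{5,9}] box 6 places 9 nowhere but r6c8 ⇒ r6c8=9.
Step 9. [r6c2∈{5}] r6c2's peers cover all but 5. So r6c2=5.
Step 10. [r9c2∈{1}] nothing but 1 survives at r9c2. So r9c2=1.
Step 11. [r1c2∈{9}] nothing but 9 survives at r1c2, so r1c2=9.
Step 12. [r1c7∈{1}] r1c7's peers cover all but 1, so r1c7=1.
Step 13. [r3c6∈{1,2,9}] 9 has one home in row 3: r3c6 ⇒ r3c6=9.
Step 14. [r7c7∈{4,5}] in box 9, 4 fits only at r7c7. So r7c7=4.
Step 15. [r5c9∈{1,4,5}] 4 has one home in row 5: r5c9. So r5c9=4.
Step 16. [r4c9∈{6}] only 6 remains possible at r4c9 ⇒ r4c9=6.
Step 17. [r7c6∈{1,5,6}] col 6 places 6 nowhere but r7c6 ⇒ r7c6=6.
Step 18. [r4c6∈{2}] only 2 remains possible at r4c6. So r4c6=2.
Step 19. [r1c5∈{2,6}] col 5 places 6 nowhere but r1c5, so r1c5=6.
Step 20. [r2c5∈{1,7}] 7 has one home in row 2: r2c5, so r2c5=7.
Step 21. [r5c4∈{1}] r5c4 is down to just 1, so r5c4=1.
Step 22. [r5c7∈{5}] nothing but 5 survives at r5c7, so r5c7=5.
Step 23. [r8c4∈{2,7}] in row 8, 7 fits only at r8c4, so r8c4=7.
Step 24. [r9c1∈{6}] nothing but 6 survives at r9c1. So r9c1=6.
Step 25. [r5c3∈{2}] r5c3's peers cover all but 2. So r5c3=2.
Step 26. [r4c2∈{4}] r4c2 is down to just 4. So r4c2=4.
Step 27. [r8c5∈{2}] r8c5's peers cover all but 2. So r8c5=2.
Step 28. [r2c9∈{5}] r2c9 is down to just 5, so r2c9=5.
Step 29. [r1c4∈{2}] r1c4 is down to just 2, so r1c4=2.
Step 30. [r2c6∈{1}] r2c6 has the single candidate 1, so r2c6=1.
Step 31. [r9c4∈{4}] r9c4's peers cover all but 4, so r9c4=4.
Step 32. [r3c2∈{7}] r3c2 has the single candidate 7, so r3c2=7.
Step 33. [r4c5∈{8}] r4c5 has the single candidate 8, so r4c5=8.
Step 34. [r6c4∈{6}] r6c4 is down to just 6, so r6c4=6.
Step 35. [r6c3∈{3}] r6c3's peers cover all but 3, so r6c3=3.
Step 36. [r9c3∈{5}] r9c3's peers cover all but 5. So r9c3=5.
Step 37. [r3c9∈{2}] r3c9's peers cover all but 2, so r3c9=2.
Step 38. [r7c5∈{1}] nothing but 1 survives at r7c5, so r7c5=1.
Step 39. [r5c1∈{7}] r5c1's peers cover all but 7 ⇒ r5c1=7.
Step 40. [r6c9∈{1}] r6c9 has the single candidate 1 ⇒ r6c9=1.
Step 41. [r7c8∈{5}] r7c8's peers cover all but 5 ⇒ r7c8=5.
Step 42. [r2c7∈{9}] r2c7's peers cover all but 9 ⇒ r2c7=9.
Step 43. [r3c3∈{1}] r3c3 has the single candidate 1. So r3c3=1.
Step 44. [r8c6∈{5}] only 5 remains possible at r8c6 ⇒ r8c6=5.
Step 45. [r1c8∈{3}] r1c8 is down to just 3, so r1c8=3.
Step 46. [r7c4∈{9}] r7c4 is down to just 9 ⇒ r7c4=9.
Step 47. [r4c3∈{9}] r4c3 has the single candidate 9. So r4c3=9.

Answer: 5 9 8 2 6 4 1 3 7 / 3 2 6 8 7 1 9 4 5 / 4 7 1 3 5 9 8 6 2 / 1 4 9 5 8 2 3 7 6 / 7 6 2 1 9 3 5 8 4 / 8 5 3 6 4 7 2 9 1 / 2 8 7 9 1 6 4 5 3 / 9 3 4 7 2 5 6 1 8 / 6 1 5 4 3 8 7 2 9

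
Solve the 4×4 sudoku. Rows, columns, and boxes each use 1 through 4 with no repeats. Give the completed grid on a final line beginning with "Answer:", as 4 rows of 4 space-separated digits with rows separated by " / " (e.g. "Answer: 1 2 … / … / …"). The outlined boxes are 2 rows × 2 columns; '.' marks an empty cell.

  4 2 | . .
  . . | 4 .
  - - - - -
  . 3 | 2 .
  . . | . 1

Step 1. [r1c4∈{3}] only 3 remains possible at r1c4, so r1c4=3.
Step 2. [r3c1∈{1}] nothing but 1 survives at r3c1. So r3c1=1.
Step 3. [r2c4∈{2}] only 2 remains possible at r2c4. So r2c4=2.
Step 4. [r2c1∈{3}] r2c1 has the single candidate 3 ⇒ r2c1=3.
Step 5. [r1c3∈{1}] r1c3's peers cover all but 1 ⇒ r1c3=1.
Step 6. [r3c4∈{4}] only 4 remains possible at r3c4, so r3c4=4.
Step 7. [r4c2∈{4}] r4c2 has the single candidate 4, so r4c2=4.
Step 8. [r4c1∈{2}] r4c1 has the single candidate 2. So r4c1=2.
Step 9. [r4c3∈{3}] r4c3 is down to just 3 ⇒ r4c3=3.
Step 10. [r2c2∈{1}] r2c2 has the single candidate 1. So r2c2=1.

Answer: 4 2 1 3 / 3 1 4 2 / 1 3 2 4 / 2 4 3 1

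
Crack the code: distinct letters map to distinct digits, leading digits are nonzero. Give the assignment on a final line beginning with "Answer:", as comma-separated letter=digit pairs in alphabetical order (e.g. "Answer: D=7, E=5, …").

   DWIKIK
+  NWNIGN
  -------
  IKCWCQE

Step 1. [col 1: K + N ≡ E (mod 10)] several values work for E in column 1 (K + N ≡ E (mod 10), carry-in 0); try E=8, so E=8.
Step 2. [I] I is the leading digit of a 7-digit sum of two 6-digit numbers; the final carry is exactly 1 ⇒ I=1.
Step 3. [col 1: K + N ≡ E (mod 10)] several values work for N in column 1 (K + N ≡ E (mod 10), carry-in 0); try N=6. So N=6.
Step 4. [col 1: K + N ≡ E (mod 10)] from column 1 (N=6, E=8, carry-in 0, digits 1,6,8 already taken and all letters distinct): K must equal 2, so K=2.
Step 5. [col 2: I + G ≡ Q (mod 10)] Q=0 is one option consistent with column 2 (I + G ≡ Q (mod 10), carry-in 0) — take it ⇒ Q=0.
Step 6. [col 2: I + G ≡ Q (mod 10)] in column 2 we have I+G≡Q with carry-in 0; given I=1, Q=0 and digits 0,1,2,6,8 already taken and all letters distinct, that pins G to 9 ⇒ G=9.
Step 7. [col 3: K + I ≡ C (mod 10)] from column 3 (K=2, I=1, carry-in 1, digits 0,1,2,6,8,9 already taken and all letters distinct): C must equal 4. So C=4.
Step 8. [col 4: I + N ≡ W (mod 10)] column 4 reads I+N+carry(0)=W with I=1, N=6; with digits 0,1,2,4,6,8,9 already taken and all letters distinct, the only value for W is 7 ⇒ W=7.
Step 9. [col 6: D + N ≡ K (mod 10)] in column 6 we have D+N≡K with carry-in 1; given N=6, K=2 and digits 0,1,2,4,6,7,8,9 already taken and all letters distinct, that pins D to 5, so D=5.

Answer: C=4, D=5, E=8, G=9, I=1, K=2, N=6, Q=0, W=7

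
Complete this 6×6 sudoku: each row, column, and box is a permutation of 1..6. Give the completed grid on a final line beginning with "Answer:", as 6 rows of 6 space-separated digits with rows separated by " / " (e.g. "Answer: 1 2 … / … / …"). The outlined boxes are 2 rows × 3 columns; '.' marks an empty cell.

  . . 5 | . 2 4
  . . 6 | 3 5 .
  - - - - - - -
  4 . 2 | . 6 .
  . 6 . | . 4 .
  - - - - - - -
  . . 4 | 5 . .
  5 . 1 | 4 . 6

Step 1. [r2c6∈{1}] r2c6 is down to just 1. So r2c6=1.
Step 2. [r5c6∈{2,3}] 2 has one home in box 6: r5c6 ⇒ r5c6=2.
Step 3. [r5c2∈{3}] r5c2 is down to just 3. So r5c2=3.
Step 4. [r1c2∈{1}] r1c2 has the single candidate 1. So r1c2=1.
Step 5. [r4c6∈{3,5}] row 4 places 5 nowhere but r4c6, so r4c6=5.
Step 6. [r4c1∈{1,3}] across col 1, 1 lands solely at r4c1 ⇒ r4c1=1.
Step 7. [r2c1∈{2}] r2c1 is down to just 2 ⇒ r2c1=2.
Step 8. [r3c6∈{3}] r3c6 is down to just 3, so r3c6=3.
Step 9. [r6c2∈{2}] r6c2's peers cover all but 2, so r6c2=2.
Step 10. [r4c4∈{2}] r4c4 is down to just 2 ⇒ r4c4=2.
Step 11. [r3c2∈{5}] only 5 remains possible at r3c2. So r3c2=5.
Step 12. [r5c1∈{6}] r5c1 has the single candidate 6. So r5c1=6.
Step 13. [r1c1∈{3}] r1c1 has the single candidate 3. So r1c1=3.
Step 14. [r4c3∈{3}] only 3 remains possible at r4c3. So r4c3=3.
Step 15. [r2c2∈{4}] r2c2 has the single candidate 4. So r2c2=4.
Step 16. [r3c4∈{1}] only 1 remains possible at r3c4, so r3c4=1.
Step 17. [r6c5∈{3}] only 3 remains possible at r6c5, so r6c5=3.
Step 18. [r1c4∈{6}] r1c4's peers cover all but 6, so r1c4=6.
Step 19. [r5c5∈{1}] only 1 remains possible at r5c5, so r5c5=1.

Answer: 3 1 5 6 2 4 / 2 4 6 3 5 1 / 4 5 2 1 6 3 / 1 6 3 2 4 5 / 6 3 4 5 1 2 / 5 2 1 4 3 6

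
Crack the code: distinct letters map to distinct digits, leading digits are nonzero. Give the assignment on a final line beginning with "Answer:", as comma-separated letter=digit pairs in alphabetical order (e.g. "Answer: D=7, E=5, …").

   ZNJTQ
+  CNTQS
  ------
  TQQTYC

Step 1. [col 1: Q + S ≡ C (mod 10)] no forcing yet in column 1 (carry-in 0); S=5 is free and consistent — try it ⇒ S=5.
Step 2. [T] adding two 5-digit numbers gives at most 5+1 digits, and here it does — T is that final carry and must be 1 ⇒ T=1.
Step 3. [col 1: Q + S ≡ C (mod 10)] several values work for Q in column 1 (Q + S ≡ C (mod 10), carry-in 0); try Q=2. So Q=2.
Step 4. [col 1: Q + S ≡ C (mod 10)] column 1: given Q=2, S=5, carry-in 0, and digits 1,2,5 already taken and all letters distinct, Q+S≡C (mod 10) forces C=7. So C=7.
Step 5. [col 2: T + Q ≡ Y (mod 10)] in column 2 we have T+Q≡Y with carry-in 0; given T=1, Q=2 and digits 1,2,5,7 already taken and all letters distinct, that pins Y to 3 ⇒ Y=3.
Step 6. [col 3: J + T ≡ T (mod 10)] in column 3 we have J+T≡T with carry-in 0; given T=1 and digits 1,2,3,5,7 already taken and all letters distinct, that pins J to 0. So J=0.
Step 7. [col 4: N + N ≡ Q (mod 10)] column 4: given Q=2, carry-in 0, and digits 0,1,2,3,5,7 already taken and all letters distinct, N+N≡Q (mod 10) forces N=6. So N=6.
Step 8. [col 5: Z + C ≡ Q (mod 10)] column 5: given C=7, Q=2, carry-in 1, and digits 0,1,2,3,5,6,7 already taken and all letters distinct, Z+C≡Q (mod 10) forces Z=4, so Z=4.

Answer: C=7, J=0, N=6, Q=2, S=5, T=1, Y=3, Z=4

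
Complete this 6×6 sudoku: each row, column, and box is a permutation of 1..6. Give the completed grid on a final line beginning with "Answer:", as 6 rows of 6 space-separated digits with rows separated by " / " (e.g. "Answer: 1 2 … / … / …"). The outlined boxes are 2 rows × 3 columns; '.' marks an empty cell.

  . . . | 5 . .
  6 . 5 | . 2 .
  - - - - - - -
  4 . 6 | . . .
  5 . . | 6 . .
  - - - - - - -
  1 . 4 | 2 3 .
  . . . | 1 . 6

Step 1. [r2c4∈{3,4}] col 4 places 4 nowhere but r2c4. So r2c4=4.
Step 2. [r4c6∈{1,2,3,4}] col 6 places 4 nowhere but r4c6. So r4c6=4.
Step 3. [r4c5∈{1}] only 1 remains possible at r4c5 ⇒ r4c5=1.
Step 4. [r1c3∈{1,2,3}] 1 has one home in col 3: r1c3 ⇒ r1c3=1.
Step 5. [r2c2∈{3}] r2c2 is down to just 3. So r2c2=3.
Step 6. [r4c2∈{2}] only 2 remains possible at r4c2 ⇒ r4c2=2.
Step 7. [r5c6∈{5}] only 5 remains possible at r5c6, so r5c6=5.
Step 8. [r6c1∈{2,3}] r6c1 is the only open cell in col 1 admitting 3. So r6c1=3.
Step 9. [r3c6∈{2,3}] 2 has one home in row 3: r3c6 ⇒ r3c6=2.
Step 10. [r1c5∈{6}] r1c5 is down to just 6, so r1c5=6.
Step 11. [r3c2∈{1}] only 1 remains possible at r3c2. So r3c2=1.
Step 12. [r5c2∈{6}] r5c2 is down to just 6, so r5c2=6.
Step 13. [r6c2∈{5}] nothing but 5 survives at r6c2, so r6c2=5.
Step 14. [r1c6∈{3}] r1c6's peers cover all but 3. So r1c6=3.
Step 15. [r1c2∈{4}] r1c2 is down to just 4, so r1c2=4.
Step 16. [r2c6∈{1}] only 1 remains possible at r2c6. So r2c6=1.
Step 17. [r6c5∈{4}] r6c5's peers cover all but 4, so r6c5=4.
Step 18. [r3c4∈{3}] r3c4's peers cover all but 3. So r3c4=3.
Step 19. [r6c3∈{2}] nothing but 2 survives at r6c3. So r6c3=2.
Step 20. [r4c3∈{3}] r4c3's peers cover all but 3, so r4c3=3.
Step 21. [r3c5∈{5}] only 5 remains possible at r3c5, so r3c5=5.
Step 22. [r1c1∈{2}] r1c1's peers cover all but 2, so r1c1=2.

Answer: 2 4 1 5 6 3 / 6 3 5 4 2 1 / 4 1 6 3 5 2 / 5 2 3 6 1 4 / 1 6 4 2 3 5 / 3 5 2 1 4 6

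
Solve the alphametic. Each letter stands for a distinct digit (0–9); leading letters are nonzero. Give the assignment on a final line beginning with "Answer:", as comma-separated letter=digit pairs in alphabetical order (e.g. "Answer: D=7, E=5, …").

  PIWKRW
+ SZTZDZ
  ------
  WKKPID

Step 1. [col 1: W + Z ≡ D (mod 10)] column 1 (W + Z ≡ D (mod 10), carry-in 0) doesn't pin D yet; pick D=2 and continue, so D=2.
Step 2. [col 1: W + Z ≡ D (mod 10)] several values work for W in column 1 (W + Z ≡ D (mod 10), carry-in 0); try W=9, so W=9.
Step 3. [col 1: W + Z ≡ D (mod 10)] in column 1 we have W+Z≡D with carry-in 0; given W=9, D=2 and digits 2,9 already taken and all letters distinct, that pins Z to 3 ⇒ Z=3.
Step 4. [col 2: R + D ≡ I (mod 10)] R=7 is one option consistent with column 2 (R + D ≡ I (mod 10), carry-in 1) — take it. So R=7.
Step 5. [col 2: R + D ≡ I (mod 10)] column 2 reads R+D+carry(1)=I with R=7, D=2; with digits 2,3,7,9 already taken and all letters distinct, the only value for I is 0, so I=0.
Step 6. [col 3: K + Z ≡ P (mod 10)] K=4 is one option consistent with column 3 (K + Z ≡ P (mod 10), carry-in 1) — take it, so K=4.
Step 7. [col 3: K + Z ≡ P (mod 10)] in column 3 we have K+Z≡P with carry-in 1; given K=4, Z=3 and digits 0,2,3,4,7,9 already taken and all letters distinct, that pins P to 8 ⇒ P=8.
Step 8. [col 4: W + T ≡ K (mod 10)] in column 4 we have W+T≡K with carry-in 0; given W=9, K=4 and digits 0,2,3,4,7,8,9 already taken and all letters distinct, that pins T to 5. So T=5.
Step 9. [col 6: P + S ≡ W (mod 10)] from column 6 (P=8, W=9, carry-in 0, digits 0,2,3,4,5,7,8,9 already taken and all letters distinct): S must equal 1, so S=1.

Answer: D=2, I=0, K=4, P=8, R=7, S=1, T=5, W=9, Z=3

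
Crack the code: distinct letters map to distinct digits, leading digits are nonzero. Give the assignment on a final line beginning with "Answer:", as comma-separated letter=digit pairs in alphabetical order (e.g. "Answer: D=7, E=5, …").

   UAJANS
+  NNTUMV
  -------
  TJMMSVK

Step 1. [col 1: S + V ≡ K (mod 10)] S=3 is one option consistent with column 1 (S + V ≡ K (mod 10), carry-in 0) — take it, so S=3.
Step 2. [col 1: S + V ≡ K (mod 10)] no forcing yet in column 1 (carry-in 0); K=9 is free and consistent — try it, so K=9.
Step 3. [T] adding two 6-digit numbers gives at most 6+1 digits, and here it does — T is that final carry and must be 1. So T=1.
Step 4. [col 1: S + V ≡ K (mod 10)] in column 1 we have S+V≡K with carry-in 0; given S=3, K=9 and digits 1,3,9 already taken and all letters distinct, that pins V to 6 ⇒ V=6.
Step 5. [col 2: N + M ≡ V (mod 10)] no forcing yet in column 2 (carry-in 0); M=2 is free and consistent — try it ⇒ M=2.
Step 6. [col 2: N + M ≡ V (mod 10)] from column 2 (M=2, V=6, carry-in 0, digits 1,2,3,6,9 already taken and all letters distinct): N must equal 4, so N=4.
Step 7. [col 3: A + U ≡ S (mod 10)] U=5 is one option consistent with column 3 (A + U ≡ S (mod 10), carry-in 0) — take it. So U=5.
Step 8. [col 3: A + U ≡ S (mod 10)] column 3: given U=5, S=3, carry-in 0, and digits 1,2,3,4,5,6,9 already taken and all letters distinct, A+U≡S (mod 10) forces A=8. So A=8.
Step 9. [col 4: J + T ≡ M (mod 10)] from column 4 (T=1, M=2, carry-in 1, digits 1,2,3,4,5,6,8,9 already taken and all letters distinct): J must equal 0 ⇒ J=0.

Answer: A=8, J=0, K=9, M=2, N=4, S=3, T=1, U=5, V=6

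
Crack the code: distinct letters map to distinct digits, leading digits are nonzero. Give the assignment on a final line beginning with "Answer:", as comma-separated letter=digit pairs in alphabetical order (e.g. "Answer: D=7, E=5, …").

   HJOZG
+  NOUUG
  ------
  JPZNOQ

Step 1. [col 1: G + G ≡ Q (mod 10)] column 1 (G + G ≡ Q (mod 10), carry-in 0) doesn't pin G yet; pick G=5 and continue, so G=5.
Step 2. [J] adding two 5-digit numbers gives at most 5+1 digits, and here it does — J is that final carry and must be 1 ⇒ J=1.
Step 3. [col 1: G + G ≡ Q (mod 10)] from column 1 (G=5, carry-in 0, digits 1,5 already taken and all letters distinct): Q must equal 0 ⇒ Q=0.
Step 4. [col 2: Z + U ≡ O (mod 10)] several values work for Z in column 2 (Z + U ≡ O (mod 10), carry-in 1); try Z=8. So Z=8.
Step 5. [col 2: Z + U ≡ O (mod 10)] several values work for U in column 2 (Z + U ≡ O (mod 10), carry-in 1); try U=7. So U=7.
Step 6. [col 2: Z + U ≡ O (mod 10)] in column 2 we have Z+U≡O with carry-in 1; given Z=8, U=7 and digits 0,1,5,7,8 already taken and all letters distinct, that pins O to 6. So O=6.
Step 7. [col 3: O + U ≡ N (mod 10)] column 3: given O=6, U=7, carry-in 1, and digits 0,1,5,6,7,8 already taken and all letters distinct, O+U≡N (mod 10) forces N=4 ⇒ N=4.
Step 8. [col 5: H + N ≡ P (mod 10)] column 5 reads H+N+carry(0)=P with N=4; with digits 0,1,4,5,6,7,8 already taken and all letters distinct, the only value for H is 9 ⇒ H=9.
Step 9. [col 5: H + N ≡ P (mod 10)] column 5 reads H+N+carry(0)=P with H=9, N=4; with digits 0,1,4,5,6,7,8,9 already taken and all letters distinct, the only value for P is 3 ⇒ P=3.

Answer: G=5, H=9, J=1, N=4, O=6, P=3, Q=0, U=7, Z=8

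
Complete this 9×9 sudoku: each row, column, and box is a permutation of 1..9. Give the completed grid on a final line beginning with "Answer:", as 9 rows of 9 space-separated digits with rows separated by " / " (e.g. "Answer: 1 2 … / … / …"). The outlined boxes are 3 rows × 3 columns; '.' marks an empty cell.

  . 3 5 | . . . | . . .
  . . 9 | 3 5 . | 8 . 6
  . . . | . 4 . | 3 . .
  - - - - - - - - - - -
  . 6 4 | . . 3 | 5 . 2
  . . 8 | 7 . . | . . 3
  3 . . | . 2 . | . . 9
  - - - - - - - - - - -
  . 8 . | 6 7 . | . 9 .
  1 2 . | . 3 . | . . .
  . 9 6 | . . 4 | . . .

Step 1. [r3c3∈{1,2,7}] in col 3, 2 fits only at r3c3, so r3c3=2.
Step 2. [r6c3∈{1,7}] col 3 places 1 nowhere but r6c3. So r6c3=1.
Step 3. [r1c7∈{1,2,4,7,9}] in col 7, 9 fits only at r1c7 ⇒ r1c7=9.
Step 4. [r7c1∈{4,5}] r7c1 is the only open cell in box 7 admitting 4. So r7c1=4.
Step 5. [r2c1∈{7}] r2c1 has the single candidate 7, so r2c1=7.
Step 6. [r4c8∈{1,7,8}] r4c8 is the only open cell in row 4 admitting 7 ⇒ r4c8=7.
Step 7. [r6c8∈{4,6,8}] in box 6, 8 fits only at r6c8, so r6c8=8.
Step 8. [r3c2∈{1}] r3c2's peers cover all but 1 ⇒ r3c2=1.
Step 9. [r9c1∈{5}] r9c1 is down to just 5, so r9c1=5.
Step 10. [r4c1∈{9}] nothing but 9 survives at r4c1 ⇒ r4c1=9.
Step 11. [r5c5∈{1,6,9}] 9 has one home in col 5: r5c5. So r5c5=9.
Step 12. [r1c5∈{1,6,8}] r1c5 is the only open cell in col 5 admitting 6, so r1c5=6.
Step 13. [r1c1∈{8}] r1c1 is down to just 8, so r1c1=8.
Step 14. [r6c4∈{4,5}] in col 4, 4 fits only at r6c4 ⇒ r6c4=4.
Step 15. [r8c4∈{5,8,9}] col 4 places 5 nowhere but r8c4, so r8c4=5.
Step 16. [r6c7∈{6}] r6c7 has the single candidate 6 ⇒ r6c7=6.
Step 17. [r5c2∈{5}] nothing but 5 survives at r5c2. So r5c2=5.
Step 18. [r8c3∈{7}] nothing but 7 survives at r8c3, so r8c3=7.
Step 19. [r8c7∈{4}] nothing but 4 survives at r8c7. So r8c7=4.
Step 20. [r1c9∈{1,4,7}] in col 9, 4 fits only at r1c9, so r1c9=4.
Step 21. [r5c7∈{1}] nothing but 1 survives at r5c7, so r5c7=1.
Step 22. [r3c9∈{5,7}] box 3 places 7 nowhere but r3c9 ⇒ r3c9=7.
Step 23. [r7c7∈{2}] r7c7 has the single candidate 2, so r7c7=2.
Step 24. [r7c6∈{1}] only 1 remains possible at r7c6. So r7c6=1.
Step 25. [r9c5∈{8}] r9c5's peers cover all but 8, so r9c5=8.
Step 26. [r2c6∈{2}] r2c6 is down to just 2, so r2c6=2.
Step 27. [r2c8∈{1}] r2c8's peers cover all but 1 ⇒ r2c8=1.
Step 28. [r3c6∈{8,9}] in col 6, 8 fits only at r3c6 ⇒ r3c6=8.
Step 29. [r4c4∈{1,8}] r4c4 is the only open cell in row 4 admitting 8 ⇒ r4c4=8.
Step 30. [r9c8∈{3}] nothing but 3 survives at r9c8, so r9c8=3.
Step 31. [r5c8∈{4}] r5c8 has the single candidate 4, so r5c8=4.
Step 32. [r6c2∈{7}] r6c2 is down to just 7, so r6c2=7.
Step 33. [r5c1∈{2}] nothing but 2 survives at r5c1 ⇒ r5c1=2.
Step 34. [r7c9∈{5}] r7c9 has the single candidate 5, so r7c9=5.
Step 35. [r4c5∈{1}] only 1 remains possible at r4c5, so r4c5=1.
Step 36. [r8c9∈{8}] r8c9 has the single candidate 8, so r8c9=8.
Step 37. [r8c6∈{9}] nothing but 9 survives at r8c6 ⇒ r8c6=9.
Step 38. [r5c6∈{6}] only 6 remains possible at r5c6 ⇒ r5c6=6.
Step 39. [r1c6∈{7}] nothing but 7 survives at r1c6 ⇒ r1c6=7.
Step 40. [r3c1∈{6}] r3c1 has the single candidate 6. So r3c1=6.
Step 41. [r9c9∈{1}] r9c9's peers cover all but 1 ⇒ r9c9=1.
Step 42. [r3c4∈{9}] nothing but 9 survives at r3c4. So r3c4=9.
Step 43. [r8c8∈{6}] r8c8's peers cover all but 6. So r8c8=6.
Step 44. [r2c2∈{4}] r2c2 is down to just 4, so r2c2=4.
Step 45. [r1c4∈{1}] nothing but 1 survives at r1c4 ⇒ r1c4=1.
Step 46. [r9c7∈{7}] r9c7's peers cover all but 7 ⇒ r9c7=7.
Step 47. [r3c8∈{5}] r3c8 has the single candidate 5, so r3c8=5.
Step 48. [r7c3∈{3}] r7c3 has the single candidate 3. So r7c3=3.
Step 49. [r6c6∈{5}] r6c6's peers cover all but 5. So r6c6=5.
Step 50. [r1c8∈{2}] r1c8 is down to just 2. So r1c8=2.
Step 51. [r9c4∈{2}] nothing but 2 survives at r9c4 ⇒ r9c4=2.

Answer: 8 3 5 1 6 7 9 2 4 / 7 4 9 3 5 2 8 1 6 / 6 1 2 9 4 8 3 5 7 / 9 6 4 8 1 3 5 7 2 / 2 5 8 7 9 6 1 4 3 / 3 7 1 4 2 5 6 8 9 / 4 8 3 6 7 1 2 9 5 / 1 2 7 5 3 9 4 6 8 / 5 9 6 2 8 4 7 3 1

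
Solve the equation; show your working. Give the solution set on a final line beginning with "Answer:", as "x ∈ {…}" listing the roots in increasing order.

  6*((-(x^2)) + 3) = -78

Step 1. [6*((-(x^2)) + 3) = -78] 6·(inner) — divide through by 6 ⇒ div: (-(x^2)) + 3 = -13.
Step 2. [(-(x^2)) + 3 = -13] subtract 3: x sits inside (… + 3) ⇒ sub: -(x^2) = -16.
Step 3. [-(x^2) = -16] flip signs both sides ⇒ neg: x^2 = 16.
Step 4. [x^2 = 16] √ both sides: 16 ≥ 0 gives two branches, so sqrt: x = 4 or -4.

Answer: x ∈ {-4, 4}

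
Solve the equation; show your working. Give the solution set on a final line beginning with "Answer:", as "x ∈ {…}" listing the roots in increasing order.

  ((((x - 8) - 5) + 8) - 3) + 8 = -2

Step 1. [((((x - 8) - 5) + 8) - 3) + 8 = -2] subtract 8: x sits inside (… + 8), so sub: (((x - 8) - 5) + 8) - 3 = -10.
Step 2. [(((x - 8) - 5) + 8) - 3 = -10] -3 is outermost — add 3 both sides, so sub: ((x - 8) - 5) + 8 = -7.
Step 3. [((x - 8) - 5) + 8 = -7] subtract 8: x sits inside (… + 8) ⇒ sub: (x - 8) - 5 = -15.
Step 4. [(x - 8) - 5 = -15] the outer -5 inverts by adding 5, so sub: x - 8 = -10.
Step 5. [x - 8 = -10] -8 is outermost — add 8 both sides, so sub: x = -2.

Answer: x ∈ {-2}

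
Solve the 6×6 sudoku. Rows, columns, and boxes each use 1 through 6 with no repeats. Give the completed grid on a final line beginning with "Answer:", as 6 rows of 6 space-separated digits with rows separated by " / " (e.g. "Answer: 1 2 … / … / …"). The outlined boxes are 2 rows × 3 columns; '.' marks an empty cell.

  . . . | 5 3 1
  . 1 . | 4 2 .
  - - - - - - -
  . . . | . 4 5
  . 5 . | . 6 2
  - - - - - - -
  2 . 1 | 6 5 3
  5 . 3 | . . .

Step 1. [r3c2∈{2,3,6}] in col 2, 3 fits only at r3c2. So r3c2=3.
Step 2. [r3c4∈{1}] r3c4 is down to just 1. So r3c4=1.
Step 3. [r3c1∈{6}] r3c1 has the single candidate 6, so r3c1=6.
Step 4. [r1c2∈{2,4,6}] r1c2 is the only open cell in col 2 admitting 2, so r1c2=2.
Step 5. [r1c3∈{4,6}] in row 1, 6 fits only at r1c3, so r1c3=6.
Step 6. [r6c2∈{4,6}] row 6 places 6 nowhere but r6c2, so r6c2=6.
Step 7. [r1c1∈{4}] r1c1 has the single candidate 4. So r1c1=4.
Step 8. [r2c3∈{5}] nothing but 5 survives at r2c3, so r2c3=5.
Step 9. [r2c1∈{3}] r2c1 has the single candidate 3, so r2c1=3.
Step 10. [r6c5∈{1}] only 1 remains possible at r6c5 ⇒ r6c5=1.
Step 11. [r5c2∈{4}] r5c2 has the single candidate 4, so r5c2=4.
Step 12. [r4c1∈{1}] r4c1 has the single candidate 1. So r4c1=1.
Step 13. [r4c3∈{4}] r4c3's peers cover all but 4 ⇒ r4c3=4.
Step 14. [r2c6∈{6}] r2c6 has the single candidate 6. So r2c6=6.
Step 15. [r6c4∈{2}] r6c4 has the single candidate 2. So r6c4=2.
Step 16. [r6c6∈{4}] r6c6 has the single candidate 4 ⇒ r6c6=4.
Step 17. [r4c4∈{3}] r4c4's peers cover all but 3, so r4c4=3.
Step 18. [r3c3∈{2}] nothing but 2 survives at r3c3 ⇒ r3c3=2.

Answer: 4 2 6 5 3 1 / 3 1 5 4 2 6 / 6 3 2 1 4 5 / 1 5 4 3 6 2 / 2 4 1 6 5 3 / 5 6 3 2 1 4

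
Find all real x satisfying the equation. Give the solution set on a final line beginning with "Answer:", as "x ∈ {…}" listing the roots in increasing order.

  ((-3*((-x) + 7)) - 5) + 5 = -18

Step 1. [((-3*((-x) + 7)) - 5) + 5 = -18] 5 comes off first (subtract 5). So sub: (-3*((-x) + 7)) - 5 = -23.
Step 2. [(-3*((-x) + 7)) - 5 = -23] the outer -5 inverts by adding 5 ⇒ sub: -3*((-x) + 7) = -18.
Step 3. [-3*((-x) + 7) = -18] leading coefficient -3: divide by -3. So div: (-x) + 7 = 6.
Step 4. [(-x) + 7 = 6] the outer +7 inverts by subtracting 7, so sub: -x = -1.
Step 5. [-x = -1] flip signs both sides. So neg: x = 1.

Answer: x ∈ {1}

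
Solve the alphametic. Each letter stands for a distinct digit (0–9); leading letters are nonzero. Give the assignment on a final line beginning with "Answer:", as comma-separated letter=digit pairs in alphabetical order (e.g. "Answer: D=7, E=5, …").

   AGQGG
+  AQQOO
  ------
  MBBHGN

Step 1. [M] M is the leading digit of a 6-digit sum of two 5-digit numbers; the final carry is exactly 1, so M=1.
Step 2. [col 1: G + O ≡ N (mod 10)] G=4 is one option consistent with column 1 (G + O ≡ N (mod 10), carry-in 0) — take it, so G=4.
Step 3. [col 1: G + O ≡ N (mod 10)] several values work for O in column 1 (G + O ≡ N (mod 10), carry-in 0); try O=9 ⇒ O=9.
Step 4. [col 1: G + O ≡ N (mod 10)] column 1 reads G+O+carry(0)=N with G=4, O=9; with digits 1,4,9 already taken and all letters distinct, the only value for N is 3. So N=3.
Step 5. [col 3: Q + Q ≡ H (mod 10)] several values work for H in column 3 (Q + Q ≡ H (mod 10), carry-in 1); try H=5. So H=5.
Step 6. [col 3: Q + Q ≡ H (mod 10)] no forcing yet in column 3 (carry-in 1); Q=2 is free and consistent — try it. So Q=2.
Step 7. [col 4: G + Q ≡ B (mod 10)] in column 4 we have G+Q≡B with carry-in 0; given G=4, Q=2 and digits 1,2,3,4,5,9 already taken and all letters distinct, that pins B to 6, so B=6.
Step 8. [col 5: A + A ≡ B (mod 10)] from column 5 (B=6, carry-in 0, digits 1,2,3,4,5,6,9 already taken and all letters distinct): A must equal 8. So A=8.

Answer: A=8, B=6, G=4, H=5, M=1, N=3, O=9, Q=2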